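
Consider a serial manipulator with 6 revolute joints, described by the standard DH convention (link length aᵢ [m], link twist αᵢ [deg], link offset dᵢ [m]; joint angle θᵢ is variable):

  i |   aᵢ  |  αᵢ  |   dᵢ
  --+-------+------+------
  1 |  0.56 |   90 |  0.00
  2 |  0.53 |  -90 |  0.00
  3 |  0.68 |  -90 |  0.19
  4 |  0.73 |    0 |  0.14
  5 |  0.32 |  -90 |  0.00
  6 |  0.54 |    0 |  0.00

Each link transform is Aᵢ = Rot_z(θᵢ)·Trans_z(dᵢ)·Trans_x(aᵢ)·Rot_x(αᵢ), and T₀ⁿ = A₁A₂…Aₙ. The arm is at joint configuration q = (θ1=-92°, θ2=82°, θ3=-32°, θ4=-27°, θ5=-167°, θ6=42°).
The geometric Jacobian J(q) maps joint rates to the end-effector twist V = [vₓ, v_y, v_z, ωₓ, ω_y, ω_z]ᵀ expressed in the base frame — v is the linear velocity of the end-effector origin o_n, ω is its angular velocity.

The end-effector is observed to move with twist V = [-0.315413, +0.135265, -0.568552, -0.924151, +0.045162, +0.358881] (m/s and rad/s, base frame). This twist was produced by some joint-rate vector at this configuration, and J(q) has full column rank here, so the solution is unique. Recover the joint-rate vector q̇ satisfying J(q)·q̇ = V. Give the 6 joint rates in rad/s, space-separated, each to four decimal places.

o_n = [-0.5337, -0.3299, 0.9865]
J₁: ẑ×o_n = [0.3299, -0.5337, 0.0000], ω = ẑ
J2: z=[-0.9994, 0.0349, 0.0000] o=[-0.0195, -0.5597, 0.0000] → [0.0344, 0.9859, -0.2117, -0.9994, 0.0349, 0.0000]
J3: z=[0.0346, 0.9897, 0.1392] o=[-0.0221, -0.6334, 0.5248] → [0.4147, -0.0872, 0.5168, 0.0346, 0.9897, 0.1392]
J4: z=[0.8450, -0.1033, 0.5248] o=[-0.3785, -0.5130, 1.1223] → [-0.0820, 0.0333, 0.1387, 0.8450, -0.1033, 0.5248]
J5: z=[0.8450, -0.1033, 0.5248] o=[-0.5959, -0.2641, 1.7882] → [0.1173, 0.7100, -0.0491, 0.8450, -0.1033, 0.5248]
J6: z=[0.1627, 0.9843, -0.0681] o=[-0.4328, -0.3099, 1.5166] → [-0.5232, 0.0931, 0.0960, 0.1627, 0.9843, -0.0681]
q̇ = J⁺·V = [0.9230, 0.3780, -0.8090, -0.9660, 0.2050, 0.7660]

0.9230 0.3780 -0.8090 -0.9660 0.2050 0.7660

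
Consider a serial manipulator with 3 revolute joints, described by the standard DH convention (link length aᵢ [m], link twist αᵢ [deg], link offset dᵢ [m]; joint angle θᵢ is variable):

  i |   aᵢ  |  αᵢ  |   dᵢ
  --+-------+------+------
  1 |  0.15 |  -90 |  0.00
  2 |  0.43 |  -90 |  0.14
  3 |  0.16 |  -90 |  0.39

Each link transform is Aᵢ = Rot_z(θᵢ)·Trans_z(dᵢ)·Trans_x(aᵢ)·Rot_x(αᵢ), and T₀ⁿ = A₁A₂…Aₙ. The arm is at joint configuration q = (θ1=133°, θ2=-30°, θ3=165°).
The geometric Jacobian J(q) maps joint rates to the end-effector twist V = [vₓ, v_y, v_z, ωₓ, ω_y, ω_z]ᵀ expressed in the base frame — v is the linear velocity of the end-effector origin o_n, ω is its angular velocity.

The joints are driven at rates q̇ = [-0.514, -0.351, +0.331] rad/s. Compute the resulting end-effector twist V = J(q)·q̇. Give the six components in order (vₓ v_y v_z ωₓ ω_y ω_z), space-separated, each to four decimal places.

o_n = [-0.4701, 0.3595, -0.2000]
J₁: ẑ×o_n = [-0.3595, -0.4701, 0.0000], ω = ẑ
J2: z=[-0.7314, -0.6820, 0.0000] o=[-0.1023, 0.1097, 0.0000] → [0.1364, -0.1463, -0.4335, -0.7314, -0.6820, 0.0000]
J3: z=[-0.3410, 0.3657, -0.8660] o=[-0.4587, 0.2866, 0.2150] → [-0.0886, -0.1316, -0.0207, -0.3410, 0.3657, -0.8660]
V = J·q̇ = [0.1076, 0.2494, 0.1453, 0.1438, 0.3604, -0.8007]

0.1076 0.2494 0.1453 0.1438 0.3604 -0.8007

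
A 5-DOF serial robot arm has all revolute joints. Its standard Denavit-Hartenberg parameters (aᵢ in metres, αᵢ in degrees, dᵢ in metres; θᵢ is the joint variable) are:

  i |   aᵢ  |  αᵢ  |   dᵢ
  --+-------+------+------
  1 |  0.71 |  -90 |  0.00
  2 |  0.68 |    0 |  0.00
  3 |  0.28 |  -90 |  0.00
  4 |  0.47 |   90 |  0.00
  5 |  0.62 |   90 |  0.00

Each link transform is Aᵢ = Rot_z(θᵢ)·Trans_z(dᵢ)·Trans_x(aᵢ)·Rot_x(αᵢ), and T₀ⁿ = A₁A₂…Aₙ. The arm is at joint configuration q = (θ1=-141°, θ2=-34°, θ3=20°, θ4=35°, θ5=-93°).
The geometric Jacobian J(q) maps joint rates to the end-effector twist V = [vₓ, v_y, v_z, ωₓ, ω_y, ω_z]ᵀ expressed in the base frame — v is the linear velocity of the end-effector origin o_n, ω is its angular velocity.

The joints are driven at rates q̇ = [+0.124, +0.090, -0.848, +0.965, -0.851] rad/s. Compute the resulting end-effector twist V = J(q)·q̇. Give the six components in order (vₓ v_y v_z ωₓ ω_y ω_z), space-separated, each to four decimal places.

1.0056 0.5923 0.1155 -0.7291 1.2820 -0.9304

o_n = [-1.5128, -0.9021, 1.1355]
J₁: ẑ×o_n = [0.9021, -1.5128, 0.0000], ω = ẑ
J2: z=[0.6293, -0.7771, 0.0000] o=[-0.5518, -0.4468, 0.0000] → [-0.8824, -0.7146, -1.0334, 0.6293, -0.7771, 0.0000]
J3: z=[0.6293, -0.7771, 0.0000] o=[-0.9899, -0.8016, 0.3803] → [-0.5869, -0.4753, -0.4697, 0.6293, -0.7771, 0.0000]
J4: z=[-0.1880, -0.1522, -0.9703] o=[-1.2010, -0.9726, 0.4480] → [-0.0363, 0.4318, -0.0607, -0.1880, -0.1522, -0.9703]
J5: z=[0.0830, -0.9868, 0.1388] o=[-1.6610, -0.9982, 0.5411] → [-0.5998, -0.0288, 0.1542, 0.0830, -0.9868, 0.1388]
V = J·q̇ = [1.0056, 0.5923, 0.1155, -0.7291, 1.2820, -0.9304]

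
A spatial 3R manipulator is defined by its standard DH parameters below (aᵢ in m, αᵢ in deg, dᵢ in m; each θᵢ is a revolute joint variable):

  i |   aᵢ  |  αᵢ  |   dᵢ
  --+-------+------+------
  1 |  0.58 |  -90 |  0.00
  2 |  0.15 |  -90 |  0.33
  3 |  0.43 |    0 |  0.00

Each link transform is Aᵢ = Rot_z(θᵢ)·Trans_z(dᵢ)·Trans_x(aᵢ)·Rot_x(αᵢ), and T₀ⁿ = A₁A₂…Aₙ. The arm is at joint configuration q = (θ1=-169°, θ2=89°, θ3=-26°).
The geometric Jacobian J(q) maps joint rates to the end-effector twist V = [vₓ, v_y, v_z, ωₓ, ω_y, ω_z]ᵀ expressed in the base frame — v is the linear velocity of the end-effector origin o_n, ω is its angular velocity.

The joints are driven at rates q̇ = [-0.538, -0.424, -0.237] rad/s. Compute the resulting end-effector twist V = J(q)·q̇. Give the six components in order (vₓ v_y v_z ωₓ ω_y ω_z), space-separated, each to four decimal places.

o_n = [-0.4796, -0.6214, -0.5364]
J₁: ẑ×o_n = [0.6214, -0.4796, 0.0000], ω = ẑ
J2: z=[0.1908, -0.9816, 0.0000] o=[-0.5693, -0.1107, 0.0000] → [0.5265, 0.1023, -0.0094, 0.1908, -0.9816, 0.0000]
J3: z=[0.9815, 0.1908, -0.0175] o=[-0.5089, -0.4351, -0.1500] → [-0.0770, 0.3788, -0.1885, 0.9815, 0.1908, -0.0175]
V = J·q̇ = [-0.5393, 0.1249, 0.0486, -0.3135, 0.3710, -0.5339]

-0.5393 0.1249 0.0486 -0.3135 0.3710 -0.5339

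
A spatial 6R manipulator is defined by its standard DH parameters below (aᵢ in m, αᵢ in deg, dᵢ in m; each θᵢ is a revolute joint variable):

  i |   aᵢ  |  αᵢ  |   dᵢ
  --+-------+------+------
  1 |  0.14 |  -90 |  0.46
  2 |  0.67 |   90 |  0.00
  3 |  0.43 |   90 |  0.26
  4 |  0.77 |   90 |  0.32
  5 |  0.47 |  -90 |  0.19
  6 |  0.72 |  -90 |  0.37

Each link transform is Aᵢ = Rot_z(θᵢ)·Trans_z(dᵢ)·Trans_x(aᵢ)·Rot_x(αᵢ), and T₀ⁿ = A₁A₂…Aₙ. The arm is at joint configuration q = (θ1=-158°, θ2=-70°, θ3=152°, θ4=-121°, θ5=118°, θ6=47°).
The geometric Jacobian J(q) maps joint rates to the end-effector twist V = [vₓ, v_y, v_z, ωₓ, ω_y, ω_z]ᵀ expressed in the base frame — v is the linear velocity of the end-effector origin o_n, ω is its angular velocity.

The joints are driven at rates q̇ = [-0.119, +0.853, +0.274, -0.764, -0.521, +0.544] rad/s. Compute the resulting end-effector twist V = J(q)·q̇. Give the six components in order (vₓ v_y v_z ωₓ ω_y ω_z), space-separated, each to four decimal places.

o_n = [0.2494, -1.2125, 0.9609]
J₁: ẑ×o_n = [1.2125, 0.2494, -0.0000], ω = ẑ
J2: z=[0.3746, -0.9272, 0.0000] o=[-0.1298, -0.0524, 0.4600] → [-0.4644, -0.1876, -0.0829, 0.3746, -0.9272, 0.0000]
J3: z=[0.8713, 0.3520, 0.3420] o=[-0.3423, -0.1383, 1.0896] → [0.3221, 0.3145, -1.1442, 0.8713, 0.3520, 0.3420]
J4: z=[0.1819, -0.8788, 0.4412] o=[0.0803, -0.1853, 0.8217] → [0.3308, 0.0493, -0.0382, 0.1819, -0.8788, 0.4412]
J5: z=[0.0580, 0.4574, 0.8873] o=[-0.6174, -0.5711, 1.0662] → [0.5210, 0.7752, -0.4337, 0.0580, 0.4574, 0.8873]
J6: z=[0.7813, 0.5325, -0.3256] o=[-0.3143, -0.8189, 1.3883] → [-0.3557, 0.1504, -0.6077, 0.7813, 0.5325, -0.3256]
V = J·q̇ = [-1.1699, -0.4633, -0.4597, 0.8141, 0.0283, -1.0017]

-1.1699 -0.4633 -0.4597 0.8141 0.0283 -1.0017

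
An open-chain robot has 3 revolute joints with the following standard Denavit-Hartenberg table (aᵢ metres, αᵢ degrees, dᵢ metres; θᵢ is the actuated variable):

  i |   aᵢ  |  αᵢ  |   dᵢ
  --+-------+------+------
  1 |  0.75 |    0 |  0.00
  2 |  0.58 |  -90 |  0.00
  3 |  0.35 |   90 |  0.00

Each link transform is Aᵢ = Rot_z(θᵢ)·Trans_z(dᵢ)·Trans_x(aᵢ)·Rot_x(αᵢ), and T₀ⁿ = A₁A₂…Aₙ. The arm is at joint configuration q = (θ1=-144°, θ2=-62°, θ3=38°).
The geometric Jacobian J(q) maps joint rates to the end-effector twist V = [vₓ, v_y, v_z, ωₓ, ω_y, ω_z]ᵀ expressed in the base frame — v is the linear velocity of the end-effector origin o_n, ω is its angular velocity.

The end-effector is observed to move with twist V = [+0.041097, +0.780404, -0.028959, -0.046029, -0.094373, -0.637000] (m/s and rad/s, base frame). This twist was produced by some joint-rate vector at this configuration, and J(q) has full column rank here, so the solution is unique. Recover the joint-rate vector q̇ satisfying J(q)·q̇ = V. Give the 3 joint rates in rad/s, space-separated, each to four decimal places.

-0.4950 -0.1420 0.1050

o_n = [-1.3760, -0.0657, -0.2155]
J₁: ẑ×o_n = [0.0657, -1.3760, 0.0000], ω = ẑ
J2: z=[0.0000, 0.0000, 1.0000] o=[-0.6068, -0.4408, 0.0000] → [-0.3752, -0.7692, 0.0000, 0.0000, 0.0000, 1.0000]
J3: z=[-0.4384, -0.8988, 0.0000] o=[-1.1281, -0.1866, 0.0000] → [0.1937, -0.0945, -0.2758, -0.4384, -0.8988, 0.0000]
q̇ = J⁺·V = [-0.4950, -0.1420, 0.1050]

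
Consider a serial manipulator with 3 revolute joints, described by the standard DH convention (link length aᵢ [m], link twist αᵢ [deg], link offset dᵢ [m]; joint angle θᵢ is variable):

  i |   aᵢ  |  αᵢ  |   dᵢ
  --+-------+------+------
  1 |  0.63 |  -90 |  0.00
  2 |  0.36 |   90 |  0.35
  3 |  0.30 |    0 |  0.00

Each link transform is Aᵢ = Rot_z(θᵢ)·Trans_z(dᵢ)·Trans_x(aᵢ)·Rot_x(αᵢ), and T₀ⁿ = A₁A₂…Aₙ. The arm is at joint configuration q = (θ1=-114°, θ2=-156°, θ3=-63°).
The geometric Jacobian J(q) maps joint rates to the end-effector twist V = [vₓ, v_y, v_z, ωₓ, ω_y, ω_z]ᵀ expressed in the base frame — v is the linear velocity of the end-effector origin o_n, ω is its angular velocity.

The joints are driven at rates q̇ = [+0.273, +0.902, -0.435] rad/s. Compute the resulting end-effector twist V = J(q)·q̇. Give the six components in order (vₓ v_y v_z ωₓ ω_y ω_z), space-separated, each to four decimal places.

-0.1181 -0.2382 0.3616 0.7521 -0.5285 0.6704

o_n = [0.0037, -0.1951, 0.2018]
J₁: ẑ×o_n = [0.1951, 0.0037, -0.0000], ω = ẑ
J2: z=[0.9135, -0.4067, 0.0000] o=[-0.2562, -0.5755, 0.0000] → [-0.0821, -0.1844, 0.4533, 0.9135, -0.4067, 0.0000]
J3: z=[0.1654, 0.3716, -0.9135] o=[0.1973, -0.4174, 0.1464] → [0.2237, 0.1677, 0.1087, 0.1654, 0.3716, -0.9135]
V = J·q̇ = [-0.1181, -0.2382, 0.3616, 0.7521, -0.5285, 0.6704]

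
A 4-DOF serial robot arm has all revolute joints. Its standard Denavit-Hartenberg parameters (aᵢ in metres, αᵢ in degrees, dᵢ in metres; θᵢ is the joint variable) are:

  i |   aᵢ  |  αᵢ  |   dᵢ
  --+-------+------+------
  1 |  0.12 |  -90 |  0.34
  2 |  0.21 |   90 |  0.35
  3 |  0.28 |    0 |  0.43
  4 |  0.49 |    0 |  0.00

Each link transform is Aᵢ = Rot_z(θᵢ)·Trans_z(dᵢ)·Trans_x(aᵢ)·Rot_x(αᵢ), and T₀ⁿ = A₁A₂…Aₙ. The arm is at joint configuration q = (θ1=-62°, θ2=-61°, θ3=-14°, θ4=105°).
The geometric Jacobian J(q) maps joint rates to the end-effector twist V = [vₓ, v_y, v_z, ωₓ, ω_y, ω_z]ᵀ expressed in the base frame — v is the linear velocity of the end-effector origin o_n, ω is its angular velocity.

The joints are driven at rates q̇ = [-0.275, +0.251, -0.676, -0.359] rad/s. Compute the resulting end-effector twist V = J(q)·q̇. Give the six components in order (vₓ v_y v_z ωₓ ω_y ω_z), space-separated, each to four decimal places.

o_n = [0.6693, 0.3861, 0.9623]
J₁: ẑ×o_n = [-0.3861, 0.6693, 0.0000], ω = ẑ
J2: z=[0.8829, 0.4695, 0.0000] o=[0.0563, -0.1060, 0.3400] → [0.2921, -0.5494, 0.1467, 0.8829, 0.4695, 0.0000]
J3: z=[-0.4106, 0.7722, 0.4848] o=[0.4132, -0.0315, 0.5237] → [0.1362, 0.3043, -0.3693, -0.4106, 0.7722, 0.4848]
J4: z=[-0.4106, 0.7722, 0.4848] o=[0.2386, 0.1524, 0.9698] → [-0.1191, 0.2057, -0.4285, -0.4106, 0.7722, 0.4848]
V = J·q̇ = [0.1302, -0.6015, 0.4403, 0.6466, -0.6814, -0.7768]

0.1302 -0.6015 0.4403 0.6466 -0.6814 -0.7768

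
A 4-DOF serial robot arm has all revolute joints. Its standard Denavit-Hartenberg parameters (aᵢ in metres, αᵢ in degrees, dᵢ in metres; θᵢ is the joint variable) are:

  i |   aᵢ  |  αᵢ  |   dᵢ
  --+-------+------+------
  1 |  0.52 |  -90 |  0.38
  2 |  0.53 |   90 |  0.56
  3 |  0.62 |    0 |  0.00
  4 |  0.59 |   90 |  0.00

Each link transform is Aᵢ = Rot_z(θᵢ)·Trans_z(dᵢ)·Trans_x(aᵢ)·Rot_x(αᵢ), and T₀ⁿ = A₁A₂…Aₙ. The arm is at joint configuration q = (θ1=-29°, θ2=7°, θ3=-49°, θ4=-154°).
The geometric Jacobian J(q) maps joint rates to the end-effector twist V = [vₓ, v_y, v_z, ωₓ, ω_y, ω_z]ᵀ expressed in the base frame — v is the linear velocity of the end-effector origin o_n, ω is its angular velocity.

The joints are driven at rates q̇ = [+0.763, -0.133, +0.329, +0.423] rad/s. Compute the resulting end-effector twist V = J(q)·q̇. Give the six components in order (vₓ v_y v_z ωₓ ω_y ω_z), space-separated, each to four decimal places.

o_n = [0.9529, -0.1594, 0.3320]
J₁: ẑ×o_n = [0.1594, 0.9529, -0.0000], ω = ẑ
J2: z=[0.4848, 0.8746, 0.0000] o=[0.4548, -0.2521, 0.3800] → [-0.0420, 0.0233, -0.3907, 0.4848, 0.8746, 0.0000]
J3: z=[0.1066, -0.0591, 0.9925] o=[1.1864, -0.0173, 0.3154] → [0.1400, -0.2335, -0.0289, 0.1066, -0.0591, 0.9925]
J4: z=[0.1066, -0.0591, 0.9925] o=[1.3126, -0.6223, 0.2658] → [-0.4634, -0.3641, 0.0281, 0.1066, -0.0591, 0.9925]
V = J·q̇ = [-0.0228, 0.4932, 0.0543, 0.0157, -0.1608, 1.5094]

-0.0228 0.4932 0.0543 0.0157 -0.1608 1.5094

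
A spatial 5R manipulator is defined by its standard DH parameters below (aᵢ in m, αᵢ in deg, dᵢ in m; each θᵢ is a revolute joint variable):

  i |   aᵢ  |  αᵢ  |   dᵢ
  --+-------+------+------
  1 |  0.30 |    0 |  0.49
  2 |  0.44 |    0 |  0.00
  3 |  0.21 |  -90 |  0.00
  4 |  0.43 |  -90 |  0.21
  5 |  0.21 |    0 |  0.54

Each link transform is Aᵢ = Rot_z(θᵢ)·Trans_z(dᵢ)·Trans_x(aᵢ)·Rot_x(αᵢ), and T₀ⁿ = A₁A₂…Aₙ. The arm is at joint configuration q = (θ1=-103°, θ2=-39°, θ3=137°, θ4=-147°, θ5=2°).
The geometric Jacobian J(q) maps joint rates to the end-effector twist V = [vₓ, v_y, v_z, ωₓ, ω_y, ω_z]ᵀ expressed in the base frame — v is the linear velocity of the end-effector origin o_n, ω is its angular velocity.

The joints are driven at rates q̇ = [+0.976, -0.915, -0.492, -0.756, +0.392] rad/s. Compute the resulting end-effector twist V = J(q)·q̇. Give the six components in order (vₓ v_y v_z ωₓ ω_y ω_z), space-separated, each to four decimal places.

-0.2182 -0.1100 -0.1849 0.1468 -0.7717 -0.1022

o_n = [-0.4290, -0.3585, 1.2914]
J₁: ẑ×o_n = [0.3585, -0.4290, 0.0000], ω = ẑ
J2: z=[0.0000, 0.0000, 1.0000] o=[-0.0675, -0.2923, 0.4900] → [0.0662, -0.3615, 0.0000, 0.0000, 0.0000, 1.0000]
J3: z=[0.0000, 0.0000, 1.0000] o=[-0.4142, -0.5632, 0.4900] → [-0.2047, -0.0147, 0.0000, 0.0000, 0.0000, 1.0000]
J4: z=[0.0872, 0.9962, 0.0000] o=[-0.2050, -0.5815, 0.4900] → [0.7983, -0.0698, 0.2425, 0.0872, 0.9962, 0.0000]
J5: z=[0.5426, -0.0475, 0.8387] o=[-0.5460, -0.3409, 0.7242] → [-0.0122, -0.2096, -0.0040, 0.5426, -0.0475, 0.8387]
V = J·q̇ = [-0.2182, -0.1100, -0.1849, 0.1468, -0.7717, -0.1022]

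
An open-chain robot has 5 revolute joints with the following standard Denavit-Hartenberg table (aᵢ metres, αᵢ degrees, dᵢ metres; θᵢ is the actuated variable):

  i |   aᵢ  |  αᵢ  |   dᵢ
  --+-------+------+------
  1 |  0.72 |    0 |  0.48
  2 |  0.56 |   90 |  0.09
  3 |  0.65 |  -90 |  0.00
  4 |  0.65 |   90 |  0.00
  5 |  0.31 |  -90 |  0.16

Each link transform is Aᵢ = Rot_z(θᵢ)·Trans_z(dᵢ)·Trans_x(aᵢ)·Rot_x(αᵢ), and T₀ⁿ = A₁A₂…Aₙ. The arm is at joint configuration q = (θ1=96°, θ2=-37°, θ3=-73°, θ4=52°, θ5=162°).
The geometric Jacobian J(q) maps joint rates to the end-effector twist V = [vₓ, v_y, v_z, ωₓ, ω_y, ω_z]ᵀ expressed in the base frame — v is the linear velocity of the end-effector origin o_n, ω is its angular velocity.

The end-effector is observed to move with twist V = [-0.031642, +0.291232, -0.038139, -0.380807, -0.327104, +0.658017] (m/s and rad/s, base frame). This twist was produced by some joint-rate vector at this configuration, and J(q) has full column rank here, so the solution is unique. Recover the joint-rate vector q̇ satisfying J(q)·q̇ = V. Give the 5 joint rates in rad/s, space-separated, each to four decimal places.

-0.3300 0.8420 0.0600 -0.4130 -0.3540

o_n = [0.2547, 1.6173, -0.3533]
J₁: ẑ×o_n = [-1.6173, 0.2547, 0.0000], ω = ẑ
J2: z=[0.0000, 0.0000, 1.0000] o=[-0.0753, 0.7161, 0.4800] → [-0.9012, 0.3299, 0.0000, 0.0000, 0.0000, 1.0000]
J3: z=[0.8572, -0.5150, 0.0000] o=[0.2132, 1.1961, 0.5700] → [0.4755, 0.7914, 0.3824, 0.8572, -0.5150, 0.0000]
J4: z=[0.4925, 0.8197, 0.2924] o=[0.3110, 1.3590, -0.0516] → [-0.3228, 0.1321, 0.1734, 0.4925, 0.8197, 0.2924]
J5: z=[0.6464, -0.1196, -0.7536] o=[-0.0677, 1.7231, -0.4343] → [-0.0894, -0.2953, -0.0298, 0.6464, -0.1196, -0.7536]
q̇ = J⁺·V = [-0.3300, 0.8420, 0.0600, -0.4130, -0.3540]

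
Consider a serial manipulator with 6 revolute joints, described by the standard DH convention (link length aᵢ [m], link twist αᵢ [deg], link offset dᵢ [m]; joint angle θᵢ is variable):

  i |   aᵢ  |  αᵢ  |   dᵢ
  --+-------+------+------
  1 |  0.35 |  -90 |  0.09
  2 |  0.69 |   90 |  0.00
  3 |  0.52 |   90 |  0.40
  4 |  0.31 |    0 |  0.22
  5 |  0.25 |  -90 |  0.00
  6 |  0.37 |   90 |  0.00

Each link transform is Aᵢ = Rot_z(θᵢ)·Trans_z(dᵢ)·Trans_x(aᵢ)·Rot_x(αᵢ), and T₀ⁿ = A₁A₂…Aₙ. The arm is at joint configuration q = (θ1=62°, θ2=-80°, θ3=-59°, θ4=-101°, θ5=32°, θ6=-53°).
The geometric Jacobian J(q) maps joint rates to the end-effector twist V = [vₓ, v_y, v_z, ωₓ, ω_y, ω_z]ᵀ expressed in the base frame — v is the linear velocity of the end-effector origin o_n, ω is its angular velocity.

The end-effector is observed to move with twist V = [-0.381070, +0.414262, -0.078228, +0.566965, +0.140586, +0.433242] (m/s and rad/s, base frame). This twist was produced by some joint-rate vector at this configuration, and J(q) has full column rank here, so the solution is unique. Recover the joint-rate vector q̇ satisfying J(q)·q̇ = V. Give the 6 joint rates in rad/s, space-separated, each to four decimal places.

o_n = [1.0822, 0.3191, 0.5940]
J₁: ẑ×o_n = [-0.3191, 1.0822, 0.0000], ω = ẑ
J2: z=[-0.8829, 0.4695, 0.0000] o=[0.1643, 0.3090, 0.0900] → [0.2366, 0.4450, -0.4398, -0.8829, 0.4695, 0.0000]
J3: z=[-0.4623, -0.8695, 0.1736] o=[0.2206, 0.4148, 0.7695] → [0.1692, 0.0685, 0.7935, -0.4623, -0.8695, 0.1736]
J4: z=[0.3849, -0.3732, -0.8441] o=[0.4510, -0.1012, 1.1027] → [0.5446, -0.3370, 0.3973, 0.3849, -0.3732, -0.8441]
J5: z=[0.3849, -0.3732, -0.8441] o=[0.6291, 0.1004, 0.8342] → [0.2742, -0.2900, 0.2532, 0.3849, -0.3732, -0.8441]
J6: z=[0.5801, -0.6136, 0.5358] o=[0.8086, 0.2744, 0.8391] → [0.1264, 0.2887, 0.1938, 0.5801, -0.6136, 0.5358]
q̇ = J⁺·V = [0.6810, -0.4910, -0.3740, 0.0040, 0.1180, -0.1490]

0.6810 -0.4910 -0.3740 0.0040 0.1180 -0.1490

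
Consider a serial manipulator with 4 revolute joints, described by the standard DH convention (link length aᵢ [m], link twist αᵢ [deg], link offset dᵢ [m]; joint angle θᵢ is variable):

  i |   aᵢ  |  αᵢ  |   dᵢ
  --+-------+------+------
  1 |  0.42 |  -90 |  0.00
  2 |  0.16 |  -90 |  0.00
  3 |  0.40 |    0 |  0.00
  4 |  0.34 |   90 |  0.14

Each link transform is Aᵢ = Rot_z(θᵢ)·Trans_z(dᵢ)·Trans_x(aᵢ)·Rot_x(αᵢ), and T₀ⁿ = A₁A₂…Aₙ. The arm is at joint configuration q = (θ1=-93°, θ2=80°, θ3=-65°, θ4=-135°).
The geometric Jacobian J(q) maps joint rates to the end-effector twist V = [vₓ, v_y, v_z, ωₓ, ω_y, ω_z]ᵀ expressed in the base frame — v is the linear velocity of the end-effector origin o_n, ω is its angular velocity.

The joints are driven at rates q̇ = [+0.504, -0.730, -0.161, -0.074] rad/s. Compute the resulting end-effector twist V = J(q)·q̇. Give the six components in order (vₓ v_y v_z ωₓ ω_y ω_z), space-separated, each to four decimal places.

0.1005 0.0998 -0.0689 -0.7411 -0.1929 0.5448

o_n = [0.2310, -0.2963, -0.0337]
J₁: ẑ×o_n = [0.2963, 0.2310, -0.0000], ω = ẑ
J2: z=[0.9986, -0.0523, 0.0000] o=[-0.0220, -0.4194, 0.0000] → [0.0018, 0.0337, 0.1362, 0.9986, -0.0523, 0.0000]
J3: z=[0.0515, 0.9835, -0.1736] o=[-0.0234, -0.4472, -0.1576] → [0.1480, -0.0506, -0.2425, 0.0515, 0.9835, -0.1736]
J4: z=[0.0515, 0.9835, -0.1736] o=[0.3371, -0.4955, -0.3240] → [0.3201, 0.0034, 0.1145, 0.0515, 0.9835, -0.1736]
V = J·q̇ = [0.1005, 0.0998, -0.0689, -0.7411, -0.1929, 0.5448]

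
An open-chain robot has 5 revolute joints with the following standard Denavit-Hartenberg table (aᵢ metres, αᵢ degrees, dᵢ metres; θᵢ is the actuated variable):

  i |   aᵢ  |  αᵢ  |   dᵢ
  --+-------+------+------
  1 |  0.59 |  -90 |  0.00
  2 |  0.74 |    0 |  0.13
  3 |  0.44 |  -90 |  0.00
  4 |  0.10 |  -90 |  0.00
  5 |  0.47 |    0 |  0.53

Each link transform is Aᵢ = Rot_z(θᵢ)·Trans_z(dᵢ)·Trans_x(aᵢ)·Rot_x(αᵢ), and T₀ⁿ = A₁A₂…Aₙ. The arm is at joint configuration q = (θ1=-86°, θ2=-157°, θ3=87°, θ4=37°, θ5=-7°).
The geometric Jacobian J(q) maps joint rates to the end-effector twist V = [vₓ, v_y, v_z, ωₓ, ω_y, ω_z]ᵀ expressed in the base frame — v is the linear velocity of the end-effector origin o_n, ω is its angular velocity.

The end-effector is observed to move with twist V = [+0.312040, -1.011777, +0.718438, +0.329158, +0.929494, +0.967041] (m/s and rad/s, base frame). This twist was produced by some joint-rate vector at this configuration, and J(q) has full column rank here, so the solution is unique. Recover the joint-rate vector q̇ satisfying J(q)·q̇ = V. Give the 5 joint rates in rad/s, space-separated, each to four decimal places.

0.8230 0.2500 0.3740 -0.8990 0.2890

o_n = [-0.6216, -0.2026, 0.8084]
J₁: ẑ×o_n = [0.2026, -0.6216, 0.0000], ω = ẑ
J2: z=[0.9976, 0.0698, 0.0000] o=[0.0412, -0.5886, 0.0000] → [0.0564, -0.8065, 0.4312, 0.9976, 0.0698, 0.0000]
J3: z=[0.9976, 0.0698, 0.0000] o=[0.1233, 0.1000, 0.2891] → [0.0362, -0.5180, -0.2500, 0.9976, 0.0698, 0.0000]
J4: z=[0.0655, -0.9374, -0.3420] o=[0.1338, -0.0501, 0.7026] → [-0.1514, 0.2514, -0.7181, 0.0655, -0.9374, -0.3420]
J5: z=[-0.8110, 0.1496, -0.5655] o=[0.0757, -0.0815, 0.7777] → [-0.0639, 0.4193, 0.2025, -0.8110, 0.1496, -0.5655]
q̇ = J⁺·V = [0.8230, 0.2500, 0.3740, -0.8990, 0.2890]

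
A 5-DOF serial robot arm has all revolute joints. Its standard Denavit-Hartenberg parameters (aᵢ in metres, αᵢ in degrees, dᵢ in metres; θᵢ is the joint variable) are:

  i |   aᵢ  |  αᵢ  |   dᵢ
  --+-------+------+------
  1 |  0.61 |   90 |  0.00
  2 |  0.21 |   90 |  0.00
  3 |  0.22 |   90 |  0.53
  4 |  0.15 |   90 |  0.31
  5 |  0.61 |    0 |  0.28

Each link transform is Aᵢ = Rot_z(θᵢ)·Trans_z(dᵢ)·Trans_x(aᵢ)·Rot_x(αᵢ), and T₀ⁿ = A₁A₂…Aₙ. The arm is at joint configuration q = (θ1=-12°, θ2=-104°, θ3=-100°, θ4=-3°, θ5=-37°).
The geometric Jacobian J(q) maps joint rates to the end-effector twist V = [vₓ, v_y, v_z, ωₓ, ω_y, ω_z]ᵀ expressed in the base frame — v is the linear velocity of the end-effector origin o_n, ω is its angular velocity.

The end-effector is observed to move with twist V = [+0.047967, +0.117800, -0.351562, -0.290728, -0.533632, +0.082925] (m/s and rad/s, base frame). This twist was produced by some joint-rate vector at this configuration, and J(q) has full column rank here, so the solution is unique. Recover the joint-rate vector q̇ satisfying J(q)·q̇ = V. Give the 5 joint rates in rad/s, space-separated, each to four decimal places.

-0.3310 0.5030 0.5690 0.3680 0.3010

o_n = [0.5367, 0.7434, -0.0640]
J₁: ẑ×o_n = [-0.7434, 0.5367, 0.0000], ω = ẑ
J2: z=[-0.2079, -0.9781, 0.0000] o=[0.5967, -0.1268, 0.0000] → [0.0626, -0.0133, -0.2396, -0.2079, -0.9781, 0.0000]
J3: z=[-0.9491, 0.2017, 0.2419] o=[0.5470, -0.1163, -0.2038] → [-0.1798, 0.1301, -0.8139, -0.9491, 0.2017, 0.2419]
J4: z=[0.1969, -0.2194, 0.9556] o=[0.0980, 0.2007, -0.0385] → [-0.5131, 0.4241, 0.2031, 0.1969, -0.2194, 0.9556]
J5: z=[0.9349, -0.2514, -0.2504] o=[0.2034, 0.2741, 0.2811] → [0.2043, 0.2392, 0.5226, 0.9349, -0.2514, -0.2504]
q̇ = J⁺·V = [-0.3310, 0.5030, 0.5690, 0.3680, 0.3010]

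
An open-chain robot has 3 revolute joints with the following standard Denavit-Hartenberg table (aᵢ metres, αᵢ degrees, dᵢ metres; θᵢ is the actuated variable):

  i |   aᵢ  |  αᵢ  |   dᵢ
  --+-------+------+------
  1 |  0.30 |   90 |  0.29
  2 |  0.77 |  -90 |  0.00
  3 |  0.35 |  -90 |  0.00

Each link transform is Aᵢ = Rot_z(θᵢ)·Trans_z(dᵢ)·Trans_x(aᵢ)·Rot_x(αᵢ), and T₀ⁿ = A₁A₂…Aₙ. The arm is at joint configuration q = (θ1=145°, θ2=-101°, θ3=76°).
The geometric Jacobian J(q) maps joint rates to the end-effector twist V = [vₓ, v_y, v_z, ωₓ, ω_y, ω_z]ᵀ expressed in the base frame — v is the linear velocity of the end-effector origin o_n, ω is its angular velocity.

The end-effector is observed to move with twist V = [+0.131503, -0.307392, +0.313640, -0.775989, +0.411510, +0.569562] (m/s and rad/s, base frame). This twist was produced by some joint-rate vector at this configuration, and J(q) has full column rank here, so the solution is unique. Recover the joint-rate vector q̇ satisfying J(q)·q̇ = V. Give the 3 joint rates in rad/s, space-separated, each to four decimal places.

0.7390 -0.1080 0.8880

o_n = [-0.3069, -0.1997, -0.5490]
J₁: ẑ×o_n = [0.1997, -0.3069, 0.0000], ω = ẑ
J2: z=[0.5736, 0.8192, 0.0000] o=[-0.2457, 0.1721, 0.2900] → [-0.6872, 0.4812, -0.1631, 0.5736, 0.8192, 0.0000]
J3: z=[-0.8041, 0.5630, -0.1908] o=[-0.1254, 0.0878, -0.4659] → [-0.1016, -0.0322, 0.3334, -0.8041, 0.5630, -0.1908]
q̇ = J⁺·V = [0.7390, -0.1080, 0.8880]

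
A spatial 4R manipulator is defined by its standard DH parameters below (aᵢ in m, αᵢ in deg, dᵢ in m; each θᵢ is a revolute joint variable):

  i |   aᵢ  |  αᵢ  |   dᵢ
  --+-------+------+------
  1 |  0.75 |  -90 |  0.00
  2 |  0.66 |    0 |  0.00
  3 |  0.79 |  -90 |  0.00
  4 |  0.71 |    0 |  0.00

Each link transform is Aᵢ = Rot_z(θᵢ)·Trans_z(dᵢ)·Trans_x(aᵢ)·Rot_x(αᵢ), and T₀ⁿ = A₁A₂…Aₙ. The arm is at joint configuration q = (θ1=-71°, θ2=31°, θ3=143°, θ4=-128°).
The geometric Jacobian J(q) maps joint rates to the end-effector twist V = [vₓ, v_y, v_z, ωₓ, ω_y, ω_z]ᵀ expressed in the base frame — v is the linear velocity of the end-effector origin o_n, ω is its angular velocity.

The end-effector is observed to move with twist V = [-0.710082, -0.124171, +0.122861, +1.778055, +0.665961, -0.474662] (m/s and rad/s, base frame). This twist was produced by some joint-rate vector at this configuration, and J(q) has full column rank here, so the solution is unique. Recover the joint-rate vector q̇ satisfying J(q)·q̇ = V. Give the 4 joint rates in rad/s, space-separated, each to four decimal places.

-0.9580 0.9100 0.9880 0.4860

o_n = [0.8431, -0.7301, -0.3768]
J₁: ẑ×o_n = [0.7301, 0.8431, -0.0000], ω = ẑ
J2: z=[0.9455, 0.3256, 0.0000] o=[0.2442, -0.7091, 0.0000] → [-0.1227, 0.3563, -0.2148, 0.9455, 0.3256, 0.0000]
J3: z=[0.9455, 0.3256, 0.0000] o=[0.4284, -1.2440, -0.3399] → [-0.0120, 0.0349, 0.3509, 0.9455, 0.3256, 0.0000]
J4: z=[-0.0340, 0.0988, 0.9945] o=[0.1726, -0.5012, -0.4225] → [0.2322, 0.6684, -0.0585, -0.0340, 0.0988, 0.9945]
q̇ = J⁺·V = [-0.9580, 0.9100, 0.9880, 0.4860]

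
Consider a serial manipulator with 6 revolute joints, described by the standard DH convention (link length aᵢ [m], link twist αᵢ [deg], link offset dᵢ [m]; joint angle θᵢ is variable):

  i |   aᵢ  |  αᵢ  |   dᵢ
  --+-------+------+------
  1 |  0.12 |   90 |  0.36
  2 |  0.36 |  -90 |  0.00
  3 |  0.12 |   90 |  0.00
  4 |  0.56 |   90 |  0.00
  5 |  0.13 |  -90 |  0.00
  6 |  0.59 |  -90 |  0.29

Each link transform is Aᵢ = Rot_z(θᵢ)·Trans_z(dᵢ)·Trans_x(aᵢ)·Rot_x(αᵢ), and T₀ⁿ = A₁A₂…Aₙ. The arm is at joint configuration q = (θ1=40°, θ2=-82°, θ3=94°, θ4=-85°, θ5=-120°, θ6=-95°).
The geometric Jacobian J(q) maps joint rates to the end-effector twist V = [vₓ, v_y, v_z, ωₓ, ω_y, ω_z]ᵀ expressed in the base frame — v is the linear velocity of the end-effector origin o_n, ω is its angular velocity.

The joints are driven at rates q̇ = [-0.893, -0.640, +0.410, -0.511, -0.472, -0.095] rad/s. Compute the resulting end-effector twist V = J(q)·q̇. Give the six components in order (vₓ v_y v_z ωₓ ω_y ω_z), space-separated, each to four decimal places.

o_n = [-0.2466, -0.7450, 0.0723]
J₁: ẑ×o_n = [0.7450, -0.2466, 0.0000], ω = ẑ
J2: z=[0.6428, -0.7660, 0.0000] o=[0.0919, 0.0771, 0.3600] → [0.2204, 0.1849, -0.7878, 0.6428, -0.7660, 0.0000]
J3: z=[0.7586, 0.6365, 0.1392] o=[0.1303, 0.1093, 0.0035] → [0.1627, -0.1047, -0.4081, 0.7586, 0.6365, 0.1392]
J4: z=[0.0615, 0.1427, -0.9879] o=[0.0525, 0.2003, 0.0118] → [-0.9251, 0.2917, -0.0155, 0.0615, 0.1427, -0.9879]
J5: z=[0.5801, -0.8105, -0.0809] o=[-0.4024, -0.1178, -0.0625] → [-0.1600, -0.0908, -0.2375, 0.5801, -0.8105, -0.0809]
J6: z=[-0.7342, -0.5633, 0.3791] o=[-0.3565, -0.0970, 0.0574] → [0.2372, 0.0526, 0.5376, -0.7342, -0.5633, 0.3791]
V = J·q̇ = [-0.2138, -0.0522, 0.4058, -0.3358, 1.1144, -0.3290]

-0.2138 -0.0522 0.4058 -0.3358 1.1144 -0.3290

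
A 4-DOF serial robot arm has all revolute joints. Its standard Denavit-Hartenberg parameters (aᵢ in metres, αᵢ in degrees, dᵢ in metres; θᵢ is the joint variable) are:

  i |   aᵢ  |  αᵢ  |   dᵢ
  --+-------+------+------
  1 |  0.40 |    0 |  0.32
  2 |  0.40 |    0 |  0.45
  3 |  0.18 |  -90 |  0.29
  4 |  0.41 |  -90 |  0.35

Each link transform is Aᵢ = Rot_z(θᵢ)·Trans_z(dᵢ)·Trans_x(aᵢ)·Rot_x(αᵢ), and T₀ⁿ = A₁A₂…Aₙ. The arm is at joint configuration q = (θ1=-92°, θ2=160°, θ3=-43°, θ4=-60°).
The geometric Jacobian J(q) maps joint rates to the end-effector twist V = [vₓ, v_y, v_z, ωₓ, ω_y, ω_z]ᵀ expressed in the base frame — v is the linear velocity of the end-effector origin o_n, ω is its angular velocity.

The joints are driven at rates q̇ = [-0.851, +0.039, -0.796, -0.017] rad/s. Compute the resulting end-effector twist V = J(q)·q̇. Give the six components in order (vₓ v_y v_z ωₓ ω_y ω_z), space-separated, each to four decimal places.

0.7272 -0.4356 0.0035 0.0072 -0.0154 -1.6080

o_n = [0.3369, 0.4510, 1.4151]
J₁: ẑ×o_n = [-0.4510, 0.3369, 0.0000], ω = ẑ
J2: z=[0.0000, 0.0000, 1.0000] o=[-0.0140, -0.3998, 0.3200] → [-0.8508, 0.3509, 0.0000, 0.0000, 0.0000, 1.0000]
J3: z=[0.0000, 0.0000, 1.0000] o=[0.1359, -0.0289, 0.7700] → [-0.4799, 0.2010, 0.0000, 0.0000, 0.0000, 1.0000]
J4: z=[-0.4226, 0.9063, 0.0000] o=[0.2990, 0.0472, 1.0600] → [0.3218, 0.1501, -0.2050, -0.4226, 0.9063, 0.0000]
V = J·q̇ = [0.7272, -0.4356, 0.0035, 0.0072, -0.0154, -1.6080]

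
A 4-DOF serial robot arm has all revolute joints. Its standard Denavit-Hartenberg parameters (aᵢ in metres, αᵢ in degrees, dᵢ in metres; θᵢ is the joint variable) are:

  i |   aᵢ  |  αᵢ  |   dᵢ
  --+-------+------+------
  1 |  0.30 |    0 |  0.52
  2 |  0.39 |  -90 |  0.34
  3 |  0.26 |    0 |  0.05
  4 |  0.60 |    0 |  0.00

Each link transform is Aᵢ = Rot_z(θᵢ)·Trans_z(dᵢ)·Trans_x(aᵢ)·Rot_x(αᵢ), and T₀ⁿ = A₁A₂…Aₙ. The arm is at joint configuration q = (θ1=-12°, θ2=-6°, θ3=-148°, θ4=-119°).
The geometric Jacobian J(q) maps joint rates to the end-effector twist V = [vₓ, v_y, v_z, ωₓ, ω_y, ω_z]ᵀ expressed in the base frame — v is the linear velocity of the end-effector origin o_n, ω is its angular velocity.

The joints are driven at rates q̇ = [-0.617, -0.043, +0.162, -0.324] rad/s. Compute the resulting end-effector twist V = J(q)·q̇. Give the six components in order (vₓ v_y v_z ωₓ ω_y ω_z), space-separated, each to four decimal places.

o_n = [0.4402, -0.0575, 0.3986]
J₁: ẑ×o_n = [0.0575, 0.4402, -0.0000], ω = ẑ
J2: z=[0.0000, 0.0000, 1.0000] o=[0.2934, -0.0624, 0.5200] → [-0.0049, 0.1468, 0.0000, 0.0000, 0.0000, 1.0000]
J3: z=[0.3090, 0.9511, 0.0000] o=[0.6644, -0.1829, 0.8600] → [-0.4388, 0.1426, 0.2519, 0.3090, 0.9511, 0.0000]
J4: z=[0.3090, 0.9511, 0.0000] o=[0.4701, -0.0672, 0.9978] → [-0.5699, 0.1852, 0.0314, 0.3090, 0.9511, 0.0000]
V = J·q̇ = [0.0783, -0.3148, 0.0306, -0.0501, -0.1541, -0.6600]

0.0783 -0.3148 0.0306 -0.0501 -0.1541 -0.6600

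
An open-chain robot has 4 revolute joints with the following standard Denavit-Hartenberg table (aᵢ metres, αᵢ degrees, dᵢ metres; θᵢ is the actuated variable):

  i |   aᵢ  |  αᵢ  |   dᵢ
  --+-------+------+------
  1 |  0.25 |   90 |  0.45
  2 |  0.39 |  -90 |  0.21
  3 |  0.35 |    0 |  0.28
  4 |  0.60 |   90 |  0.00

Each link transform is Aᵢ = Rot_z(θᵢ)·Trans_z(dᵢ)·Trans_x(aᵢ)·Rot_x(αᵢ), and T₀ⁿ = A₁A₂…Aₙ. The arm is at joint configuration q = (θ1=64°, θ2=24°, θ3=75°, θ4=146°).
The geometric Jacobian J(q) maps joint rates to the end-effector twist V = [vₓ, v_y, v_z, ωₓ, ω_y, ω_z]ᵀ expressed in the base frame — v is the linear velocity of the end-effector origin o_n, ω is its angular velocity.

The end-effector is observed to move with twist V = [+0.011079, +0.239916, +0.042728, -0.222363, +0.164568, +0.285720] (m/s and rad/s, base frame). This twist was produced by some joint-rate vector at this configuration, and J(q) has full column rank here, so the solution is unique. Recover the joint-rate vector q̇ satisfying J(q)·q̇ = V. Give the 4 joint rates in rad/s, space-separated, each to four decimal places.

0.3990 -0.2720 -0.2800 0.1560

o_n = [0.3095, 0.0287, 0.7171]
J₁: ẑ×o_n = [-0.0287, 0.3095, 0.0000], ω = ẑ
J2: z=[0.8988, -0.4384, 0.0000] o=[0.1096, 0.2247, 0.4500] → [-0.1171, -0.2401, -0.0885, 0.8988, -0.4384, 0.0000]
J3: z=[-0.1783, -0.3656, 0.9135] o=[0.4545, 0.4529, 0.6086] → [0.3478, -0.1132, 0.0226, -0.1783, -0.3656, 0.9135]
J4: z=[-0.1783, -0.3656, 0.9135] o=[0.1370, 0.5731, 0.9013] → [0.5646, 0.1247, 0.1601, -0.1783, -0.3656, 0.9135]
q̇ = J⁺·V = [0.3990, -0.2720, -0.2800, 0.1560]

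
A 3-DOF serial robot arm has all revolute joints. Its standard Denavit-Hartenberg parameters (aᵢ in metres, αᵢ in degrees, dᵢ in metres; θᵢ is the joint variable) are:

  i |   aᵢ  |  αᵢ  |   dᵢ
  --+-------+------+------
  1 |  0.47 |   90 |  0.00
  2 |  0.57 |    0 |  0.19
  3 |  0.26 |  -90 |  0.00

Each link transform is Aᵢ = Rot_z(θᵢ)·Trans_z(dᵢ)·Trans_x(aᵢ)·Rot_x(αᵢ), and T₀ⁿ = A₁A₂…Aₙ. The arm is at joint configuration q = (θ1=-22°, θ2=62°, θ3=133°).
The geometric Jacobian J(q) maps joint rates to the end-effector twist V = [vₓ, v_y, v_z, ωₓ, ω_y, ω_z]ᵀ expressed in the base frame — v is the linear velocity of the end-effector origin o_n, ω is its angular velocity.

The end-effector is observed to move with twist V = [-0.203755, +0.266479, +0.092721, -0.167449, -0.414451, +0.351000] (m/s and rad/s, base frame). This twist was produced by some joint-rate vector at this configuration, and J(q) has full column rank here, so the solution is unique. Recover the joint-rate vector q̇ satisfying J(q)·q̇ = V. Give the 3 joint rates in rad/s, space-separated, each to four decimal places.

o_n = [0.3799, -0.3584, 0.4360]
J₁: ẑ×o_n = [0.3584, 0.3799, -0.0000], ω = ẑ
J2: z=[-0.3746, -0.9272, 0.0000] o=[0.4358, -0.1761, 0.0000] → [-0.4042, 0.1633, 0.0165, -0.3746, -0.9272, 0.0000]
J3: z=[-0.3746, -0.9272, 0.0000] o=[0.6127, -0.4525, 0.5033] → [0.0624, -0.0252, -0.2511, -0.3746, -0.9272, 0.0000]
q̇ = J⁺·V = [0.3510, 0.7660, -0.3190]

0.3510 0.7660 -0.3190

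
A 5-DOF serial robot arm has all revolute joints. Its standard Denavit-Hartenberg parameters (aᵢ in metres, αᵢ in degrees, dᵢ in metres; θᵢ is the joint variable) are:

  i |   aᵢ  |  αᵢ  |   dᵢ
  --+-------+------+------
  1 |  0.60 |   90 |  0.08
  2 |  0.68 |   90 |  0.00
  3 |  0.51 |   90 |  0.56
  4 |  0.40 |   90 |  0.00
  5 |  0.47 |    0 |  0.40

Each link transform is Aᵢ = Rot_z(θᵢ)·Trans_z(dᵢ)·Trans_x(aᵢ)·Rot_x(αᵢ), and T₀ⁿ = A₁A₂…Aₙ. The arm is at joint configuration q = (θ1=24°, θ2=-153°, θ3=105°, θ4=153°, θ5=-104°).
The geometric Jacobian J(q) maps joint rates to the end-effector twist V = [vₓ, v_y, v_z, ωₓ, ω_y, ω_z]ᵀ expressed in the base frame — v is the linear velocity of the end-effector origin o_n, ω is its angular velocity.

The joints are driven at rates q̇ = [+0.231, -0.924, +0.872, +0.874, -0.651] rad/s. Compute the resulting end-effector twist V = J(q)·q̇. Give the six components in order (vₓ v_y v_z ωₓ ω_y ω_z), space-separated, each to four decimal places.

o_n = [0.1346, -0.2724, 0.9549]
J₁: ẑ×o_n = [0.2724, 0.1346, -0.0000], ω = ẑ
J2: z=[0.4067, -0.9135, 0.0000] o=[0.5481, 0.2440, 0.0800] → [-0.7993, -0.3558, -0.5878, 0.4067, -0.9135, 0.0000]
J3: z=[-0.4147, -0.1847, 0.8910] o=[-0.0054, -0.0024, -0.2287] → [0.0220, 0.6157, 0.1378, -0.4147, -0.1847, 0.8910]
J4: z=[-0.6810, -0.5865, -0.4385] o=[0.0702, -0.5080, 0.3302] → [-0.2631, 0.3971, -0.1226, -0.6810, -0.5865, -0.4385]
J5: z=[-0.0955, -0.5226, 0.8472] o=[-0.2202, -0.2605, 0.4501] → [-0.2537, 0.3489, 0.1866, -0.0955, -0.5226, 0.8472]
V = J·q̇ = [0.7558, 1.0167, 0.4346, -1.2705, 0.5107, 0.0731]

0.7558 1.0167 0.4346 -1.2705 0.5107 0.0731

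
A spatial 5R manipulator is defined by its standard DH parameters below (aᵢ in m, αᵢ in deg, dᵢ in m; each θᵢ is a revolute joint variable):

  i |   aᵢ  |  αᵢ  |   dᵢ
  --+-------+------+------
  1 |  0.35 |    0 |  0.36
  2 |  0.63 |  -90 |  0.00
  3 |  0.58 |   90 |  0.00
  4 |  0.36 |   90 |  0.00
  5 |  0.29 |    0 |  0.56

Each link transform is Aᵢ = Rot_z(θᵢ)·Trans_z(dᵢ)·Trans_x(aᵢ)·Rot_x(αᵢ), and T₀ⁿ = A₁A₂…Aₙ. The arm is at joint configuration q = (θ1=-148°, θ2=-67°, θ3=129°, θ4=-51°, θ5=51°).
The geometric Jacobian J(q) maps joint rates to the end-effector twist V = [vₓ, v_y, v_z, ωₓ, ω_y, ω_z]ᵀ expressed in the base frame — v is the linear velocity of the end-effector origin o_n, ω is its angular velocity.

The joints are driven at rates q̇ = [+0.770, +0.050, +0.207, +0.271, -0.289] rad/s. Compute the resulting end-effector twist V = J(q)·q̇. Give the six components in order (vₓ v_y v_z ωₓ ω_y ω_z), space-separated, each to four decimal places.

o_n = [-0.2617, 0.7349, -0.1597]
J₁: ẑ×o_n = [-0.7349, -0.2617, 0.0000], ω = ẑ
J2: z=[0.0000, 0.0000, 1.0000] o=[-0.2968, -0.1855, 0.3600] → [-0.9204, 0.0351, 0.0000, 0.0000, 0.0000, 1.0000]
J3: z=[-0.5736, -0.8192, 0.0000] o=[-0.8129, 0.1759, 0.3600] → [0.4257, -0.2981, 0.1308, -0.5736, -0.8192, 0.0000]
J4: z=[-0.6366, 0.4458, -0.6293] o=[-0.5139, -0.0335, -0.0907] → [0.4528, -0.2026, -0.6015, -0.6366, 0.4458, -0.6293]
J5: z=[-0.0397, 0.7960, 0.6040] o=[-0.2366, 0.1139, -0.2668] → [-0.2898, -0.0109, -0.0046, -0.0397, 0.7960, 0.6040]
V = J·q̇ = [-0.3173, -0.3132, -0.1346, -0.2798, -0.2788, 0.4749]

-0.3173 -0.3132 -0.1346 -0.2798 -0.2788 0.4749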